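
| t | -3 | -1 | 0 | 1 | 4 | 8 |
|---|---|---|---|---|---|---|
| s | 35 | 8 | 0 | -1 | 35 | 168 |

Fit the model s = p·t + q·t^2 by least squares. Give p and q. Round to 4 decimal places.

p = -3.0447, q = 3.0001

AᵀA·[p, q]ᵀ = Aᵀs reads: 91·p + 549·q = 1370;  549·p + 4435·q = 11634.
Δ = 91·4435 − 549² = 102184.
p = (1370·4435 − 549·11634)/102184 = -77779/25546; q = (91·11634 − 549·1370)/102184 = 76641/25546.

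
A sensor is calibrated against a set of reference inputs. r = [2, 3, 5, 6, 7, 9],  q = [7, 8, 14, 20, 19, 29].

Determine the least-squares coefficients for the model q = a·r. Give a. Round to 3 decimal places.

Entries of MᵀM: Σr·r = 204.
And Σr·q = 622.
a = 622/204 = 3.04902.

a = 3.049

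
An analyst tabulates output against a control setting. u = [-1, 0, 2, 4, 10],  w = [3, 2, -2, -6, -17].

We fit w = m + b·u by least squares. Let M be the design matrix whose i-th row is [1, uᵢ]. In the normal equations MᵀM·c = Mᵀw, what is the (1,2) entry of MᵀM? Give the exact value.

15

Row 1 ↔ basis 1, column 2 ↔ basis u, so (MᵀM)_{1,2} = Σᵢ u = (1)·(-1) + (1)·(0) + (1)·(2) + (1)·(4) + (1)·(10) = 15.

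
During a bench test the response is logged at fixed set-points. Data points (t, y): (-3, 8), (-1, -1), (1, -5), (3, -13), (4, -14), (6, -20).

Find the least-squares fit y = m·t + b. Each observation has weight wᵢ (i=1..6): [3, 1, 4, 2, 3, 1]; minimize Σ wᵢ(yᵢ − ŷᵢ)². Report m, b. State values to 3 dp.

m = -3.137, b = -2.039

Compute the Gram sums: Σwᵢ·t·t = 134, Σwᵢ·t = 18, Σwᵢ·1 = 14.
And Σwᵢ·t·y = -457, Σwᵢ·y = -85.
So AᵀWA·[m, b]ᵀ = AᵀWy: [[134, 18]; [18, 14]]·[m, b]ᵀ = [-457, -85]ᵀ.
Eliminating b: 14·(row 1) − 18·(row 2) gives 1552·m = 14·(-457) − 18·(-85) = -4868, so m = -1217/388.
Then b = ((-85) − 18·(-1217/388))/14 = -791/388.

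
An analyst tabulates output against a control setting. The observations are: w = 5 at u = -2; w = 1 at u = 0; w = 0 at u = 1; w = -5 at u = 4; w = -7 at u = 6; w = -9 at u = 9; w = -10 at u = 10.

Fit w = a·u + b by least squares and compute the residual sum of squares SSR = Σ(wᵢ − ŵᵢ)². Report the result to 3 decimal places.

Normal-equation sums: Σu·u = 238, Σu = 28, Σ1 = 7.
For Xᵀw: Σu·w = -253, Σw = -25.
So XᵀX·[a, b]ᵀ = Xᵀw: [[238, 28]; [28, 7]]·[a, b]ᵀ = [-253, -25]ᵀ.
det = 238·7 − 28² = 882.
a = ((-253)·7 − 28·(-25))/882 = -17/14; b = (238·(-25) − 28·(-253))/882 = 9/7.
Residuals: 9/7, -2/7, -1/14, -10/7, -1, 9/14, 6/7; SSR = 83/14.

SSR = 5.929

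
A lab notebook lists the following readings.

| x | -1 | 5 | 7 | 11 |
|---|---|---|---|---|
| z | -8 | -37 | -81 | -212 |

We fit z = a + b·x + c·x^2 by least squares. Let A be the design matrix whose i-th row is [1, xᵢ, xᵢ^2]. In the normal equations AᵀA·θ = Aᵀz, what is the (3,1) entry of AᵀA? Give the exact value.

196

Row 3 ↔ basis x^2, column 1 ↔ basis 1, so (AᵀA)_{3,1} = Σᵢ x^2 = (1)·(1) + (25)·(1) + (49)·(1) + (121)·(1) = 196.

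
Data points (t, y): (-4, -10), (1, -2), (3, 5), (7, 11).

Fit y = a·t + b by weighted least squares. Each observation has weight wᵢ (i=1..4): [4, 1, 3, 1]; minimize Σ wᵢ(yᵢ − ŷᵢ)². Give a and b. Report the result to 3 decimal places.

Normal-equation sums: Σwᵢ·t·t = 141, Σwᵢ·t = 1, Σwᵢ·1 = 9.
Right-hand side: Σwᵢ·t·y = 280, Σwᵢ·y = -16.
Normal equations: [[141, 1]; [1, 9]]·[a, b]ᵀ = [280, -16]ᵀ.
Eliminating b: 9·(row 1) − 1·(row 2) gives 1268·a = 9·280 − 1·(-16) = 2536, so a = 2.
Then b = ((-16) − 1·2)/9 = -2.

a = 2.000, b = -2.000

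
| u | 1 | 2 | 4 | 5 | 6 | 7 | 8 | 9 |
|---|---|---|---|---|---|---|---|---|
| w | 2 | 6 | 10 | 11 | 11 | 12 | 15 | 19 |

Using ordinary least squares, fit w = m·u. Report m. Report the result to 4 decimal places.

Normal-equation sums: Σu·u = 276.
And Σu·w = 550.
AᵀA·[m]ᵀ = Aᵀw becomes [[276]]·[m]ᵀ = [550]ᵀ.
m = 550/276 = 1.99275.

m = 1.9928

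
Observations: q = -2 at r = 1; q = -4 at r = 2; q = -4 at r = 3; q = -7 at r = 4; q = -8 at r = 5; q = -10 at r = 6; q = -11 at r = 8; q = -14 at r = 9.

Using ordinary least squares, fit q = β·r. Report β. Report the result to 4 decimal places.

β = -1.5424

AᵀA·[β]ᵀ = Aᵀq reads: 236·β = -364.
β = (-364)/236 = -1.54237.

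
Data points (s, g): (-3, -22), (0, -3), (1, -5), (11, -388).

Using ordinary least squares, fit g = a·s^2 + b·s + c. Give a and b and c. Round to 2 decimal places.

Entries of AᵀA: Σs^2·s^2 = 14723, Σs^2·s = 1305, Σs^2 = 131, Σs·s = 131, Σs = 9, Σ1 = 4.
Right-hand side: Σs^2·g = -47151, Σs·g = -4207, Σg = -418.
So AᵀA·[a, b, c]ᵀ = Aᵀg: [[14723, 1305, 131]; [1305, 131, 9]; [131, 9, 4]]·[a, b, c]ᵀ = [-47151, -4207, -418]ᵀ.
Row-reducing yields a = -811759/269644, b = -548195/269644, c = -89813/67411.

a = -3.01, b = -2.03, c = -1.33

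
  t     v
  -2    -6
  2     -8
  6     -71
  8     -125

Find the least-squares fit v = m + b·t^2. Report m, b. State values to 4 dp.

m = 0.7033, b = -1.9705

Forming MᵀM = [[4, 108]; [108, 5424]] and Mᵀv = [-210, -10612]ᵀ gives MᵀM·[m, b]ᵀ = Mᵀv.
Determinant 4·5424 − 108² = 10032.
m = ((-210)·5424 − 108·(-10612))/10032 = 147/209; b = (4·(-10612) − 108·(-210))/10032 = -2471/1254.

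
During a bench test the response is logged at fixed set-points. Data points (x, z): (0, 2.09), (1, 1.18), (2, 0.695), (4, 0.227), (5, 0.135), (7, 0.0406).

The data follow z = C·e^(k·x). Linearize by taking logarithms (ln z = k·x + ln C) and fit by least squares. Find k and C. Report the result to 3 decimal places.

Linearized form: ln z = k·x + ln C. From the 6 transformed points,
AᵀA = [[95.0000, 19.0000]; [19.0000, 6]], rhs = [-38.9337, -6.1504]ᵀ  (here Σx = 19.0000, Σ(x)² = 95.0000, Σln z = -6.1504, Σx·ln z = -38.9337).
Solving (det = 209.0000): k = -0.55858, ln C = 0.74377, so C = exp(0.74377) = 2.10386.

k = -0.559, C = 2.104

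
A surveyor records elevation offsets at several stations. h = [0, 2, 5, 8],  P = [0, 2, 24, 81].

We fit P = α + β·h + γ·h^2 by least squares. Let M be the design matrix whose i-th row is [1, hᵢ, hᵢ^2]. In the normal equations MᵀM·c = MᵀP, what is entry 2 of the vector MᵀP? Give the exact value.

Entry 2 ↔ basis h, so (MᵀP)_{2} = Σᵢ (h)·Pᵢ = (0)·(0) + (2)·(2) + (5)·(24) + (8)·(81) = 772.

772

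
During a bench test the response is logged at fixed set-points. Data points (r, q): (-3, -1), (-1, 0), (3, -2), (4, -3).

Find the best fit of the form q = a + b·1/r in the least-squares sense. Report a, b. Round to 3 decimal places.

a = -1.862, b = -1.930

From the data, Σ1 = 4, Σ1/r = -3/4, Σ1/r·1/r = 185/144.
Right-hand side: Σq = -6, Σ1/r·q = -13/12.
Δ = 4·(185/144) − (-3/4)² = 659/144.
a = ((-6)·(185/144) − (-3/4)·(-13/12))/(659/144) = -1227/659; b = (4·(-13/12) − (-3/4)·(-6))/(659/144) = -1272/659.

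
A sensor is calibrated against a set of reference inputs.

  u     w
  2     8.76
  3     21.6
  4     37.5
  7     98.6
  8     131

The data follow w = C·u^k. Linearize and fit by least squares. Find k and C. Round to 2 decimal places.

k = 1.91, C = 2.50

With ln wᵢ as the transformed response and ln uᵢ as the regressor:
Sums: Σln u = 7.2034, Σ(ln u)² = 11.7199, Σln w = 18.3335, Σln u·ln w = 28.9759.
Normal system: [[11.7199, 7.2034]; [7.2034, 5]]·[k, ln C]ᵀ = [28.9759, 18.3335]ᵀ.
Slope k = (n·Σln u·ln w − Σln u·Σln w)/(n·Σ(ln u)² − (Σln u)²) = (5·28.9759 − 7.2034·18.3335)/6.7102 = 1.90987; ln C = (Σln w − k·Σln u)/n = 0.91518, so C = exp(0.91518) = 2.49722.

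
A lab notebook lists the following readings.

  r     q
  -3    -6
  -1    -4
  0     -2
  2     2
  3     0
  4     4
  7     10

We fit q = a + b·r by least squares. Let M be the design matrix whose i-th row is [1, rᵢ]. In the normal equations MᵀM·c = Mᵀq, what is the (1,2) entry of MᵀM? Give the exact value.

12

Row 1 ↔ basis 1, column 2 ↔ basis r, so (MᵀM)_{1,2} = Σᵢ r = (1)·(-3) + (1)·(-1) + (1)·(0) + (1)·(2) + (1)·(3) + (1)·(4) + (1)·(7) = 12.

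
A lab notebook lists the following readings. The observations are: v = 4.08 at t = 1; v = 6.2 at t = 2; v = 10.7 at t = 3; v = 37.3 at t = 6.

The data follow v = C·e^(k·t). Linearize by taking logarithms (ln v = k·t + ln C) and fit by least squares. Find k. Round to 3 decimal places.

With ln vᵢ as the transformed response and tᵢ as the regressor:
Σt = 12.0000, Σ(t)² = 50.0000, Σln v = 9.2199, Σt·ln v = 33.8799.
Equations: 50.0000·k + 12.0000·ln C = 33.8799;  12.0000·k + 4·ln C = 9.2199.
Solving (det = 56.0000): k = 0.44430, ln C = 0.97206.

k = 0.444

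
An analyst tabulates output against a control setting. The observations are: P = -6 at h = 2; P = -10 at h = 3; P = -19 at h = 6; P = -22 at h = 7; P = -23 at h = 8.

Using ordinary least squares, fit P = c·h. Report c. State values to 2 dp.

AᵀA·[c]ᵀ = AᵀP reads: 162·c = -494.
c = (-494)/162 = -3.04938.

c = -3.05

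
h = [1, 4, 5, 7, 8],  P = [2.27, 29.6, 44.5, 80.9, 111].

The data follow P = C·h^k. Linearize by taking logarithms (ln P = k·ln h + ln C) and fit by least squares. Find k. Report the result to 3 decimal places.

k = 1.855

Let Y = ln P. Fitting Y = k·ln h + ln C by least squares:
Σln h = 7.0211, Σ(ln h)² = 12.6227, Σln P = 17.1058, Σln h·ln P = 29.1470.
Equations: 12.6227·k + 7.0211·ln C = 29.1470;  7.0211·k + 5·ln C = 17.1058.
Slope k = (n·Σln h·ln P − Σln h·Σln P)/(n·Σ(ln h)² − (Σln h)²) = (5·29.1470 − 7.0211·17.1058)/13.8181 = 1.85511; ln C = (Σln P − k·Σln h)/n = 0.81618.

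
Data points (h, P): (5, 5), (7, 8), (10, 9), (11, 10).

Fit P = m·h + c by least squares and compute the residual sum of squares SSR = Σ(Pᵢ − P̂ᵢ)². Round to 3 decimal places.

Sums needed: Σh·h = 295, Σh = 33, Σ1 = 4.
Right-hand side: Σh·P = 281, ΣP = 32.
Normal equations: [[295, 33]; [33, 4]]·[m, c]ᵀ = [281, 32]ᵀ.
Eliminating c: 4·(row 1) − 33·(row 2) gives 91·m = 4·281 − 33·32 = 68, so m = 68/91.
Then c = (32 − 33·(68/91))/4 = 167/91.
Residuals: -4/7, 85/91, -4/13, -5/91; SSR = 118/91.

SSR = 1.297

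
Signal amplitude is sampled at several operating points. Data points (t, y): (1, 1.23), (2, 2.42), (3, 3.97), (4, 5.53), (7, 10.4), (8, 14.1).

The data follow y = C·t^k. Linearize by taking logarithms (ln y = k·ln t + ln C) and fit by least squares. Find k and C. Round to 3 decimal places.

k = 1.156, C = 1.150

Linearized form: ln y = k·ln t + ln C. From the 6 transformed points,
Σln t = 7.2034, Σ(ln t)² = 11.7199, Σln y = 9.1677, Σln t·ln y = 14.5576.
Equations: 11.7199·k + 7.2034·ln C = 14.5576;  7.2034·k + 6·ln C = 9.1677.
Solving (det = 18.4301): k = 1.15610, ln C = 0.13997, so C = exp(0.13997) = 1.15024.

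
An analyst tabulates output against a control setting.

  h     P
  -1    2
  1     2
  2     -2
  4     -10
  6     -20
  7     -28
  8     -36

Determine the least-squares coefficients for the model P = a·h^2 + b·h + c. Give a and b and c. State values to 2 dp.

The normal equations are: 8067·a + 1143·b + 171·c = -4560;  1143·a + 171·b + 27·c = -648;  171·a + 27·b + 7·c = -92.
Inverting the 3×3 Gram matrix, [a, b, c]ᵀ = [-209/427, -361/427, 886/427]ᵀ.

a = -0.49, b = -0.85, c = 2.07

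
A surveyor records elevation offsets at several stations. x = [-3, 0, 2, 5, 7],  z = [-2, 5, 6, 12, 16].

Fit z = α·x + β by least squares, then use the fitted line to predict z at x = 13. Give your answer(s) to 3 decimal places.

Compute the Gram sums: Σx·x = 87, Σx = 11, Σ1 = 5.
For Mᵀz: Σx·z = 190, Σz = 37.
So MᵀM·[α, β]ᵀ = Mᵀz: [[87, 11]; [11, 5]]·[α, β]ᵀ = [190, 37]ᵀ.
Eliminating β: 5·(row 1) − 11·(row 2) gives 314·α = 5·190 − 11·37 = 543, so α = 543/314.
Then β = (37 − 11·(543/314))/5 = 1129/314.
At x = 13: ẑ = (543/314)·(13) + (1129/314)·(1) = 4094/157.

ẑ = 26.076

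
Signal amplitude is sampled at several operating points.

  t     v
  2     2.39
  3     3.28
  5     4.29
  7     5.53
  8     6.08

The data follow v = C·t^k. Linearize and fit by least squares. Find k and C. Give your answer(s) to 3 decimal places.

Linearized form: ln v = k·ln t + ln C. From the 5 transformed points,
Sums: Σln t = 7.4265, Σ(ln t)² = 12.3883, Σln v = 7.0306, Σln t·ln v = 11.3340.
Normal system: [[12.3883, 7.4265]; [7.4265, 5]]·[k, ln C]ᵀ = [11.3340, 7.0306]ᵀ.
Δ = 12.3883·5 − (7.4265)² = 6.7880; k = (11.3340·5 − 7.4265·7.0306)/6.7880 = 0.65656, ln C = (12.3883·7.0306 − 7.4265·11.3340)/6.7880 = 0.43093, so C = exp(0.43093) = 1.53869.

k = 0.657, C = 1.539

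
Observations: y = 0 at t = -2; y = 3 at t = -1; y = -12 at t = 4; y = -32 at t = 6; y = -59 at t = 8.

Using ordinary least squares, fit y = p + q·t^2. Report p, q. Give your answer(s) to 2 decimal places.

p = 3.85, q = -0.99

The normal system XᵀX·[p, q]ᵀ = Xᵀy is [[5, 121]; [121, 5665]]·[p, q]ᵀ = [-100, -5117]ᵀ.
Δ = 5·5665 − 121² = 13684.
p = ((-100)·5665 − 121·(-5117))/13684 = 4787/1244; q = (5·(-5117) − 121·(-100))/13684 = -13485/13684.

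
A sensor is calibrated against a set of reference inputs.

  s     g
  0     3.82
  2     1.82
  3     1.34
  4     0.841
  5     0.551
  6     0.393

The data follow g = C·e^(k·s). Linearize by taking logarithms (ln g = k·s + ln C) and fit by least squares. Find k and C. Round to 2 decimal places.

Let Y = ln g. Fitting Y = k·s + ln C by least squares:
Σs = 20.0000, Σ(s)² = 90.0000, Σln g = 0.5286, Σs·ln g = -7.2007.
Equations: 90.0000·k + 20.0000·ln C = -7.2007;  20.0000·k + 6·ln C = 0.5286.
Δ = 90.0000·6 − (20.0000)² = 140.0000; k = (-7.2007·6 − 20.0000·0.5286)/140.0000 = -0.38412, ln C = (90.0000·0.5286 − 20.0000·-7.2007)/140.0000 = 1.36851, so C = exp(1.36851) = 3.92949.

k = -0.38, C = 3.93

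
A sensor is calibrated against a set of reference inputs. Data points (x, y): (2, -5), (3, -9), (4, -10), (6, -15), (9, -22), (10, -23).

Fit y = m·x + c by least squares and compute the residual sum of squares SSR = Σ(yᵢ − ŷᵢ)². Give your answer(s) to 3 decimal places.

SSR = 2.481

Setting ∂/∂m … = 0 gives: 246·m + 34·c = -595;  34·m + 6·c = -84.
(Σx·x = 246, Σx = 34, Σ1 = 6, Σx·y = -595, Σy = -84.)
Determinant 246·6 − 34² = 320.
m = ((-595)·6 − 34·(-84))/320 = -357/160; c = (246·(-84) − 34·(-595))/320 = -217/160.
Residuals: 131/160, -19/20, 9/32, -41/160, -9/16, 107/160; SSR = 397/160.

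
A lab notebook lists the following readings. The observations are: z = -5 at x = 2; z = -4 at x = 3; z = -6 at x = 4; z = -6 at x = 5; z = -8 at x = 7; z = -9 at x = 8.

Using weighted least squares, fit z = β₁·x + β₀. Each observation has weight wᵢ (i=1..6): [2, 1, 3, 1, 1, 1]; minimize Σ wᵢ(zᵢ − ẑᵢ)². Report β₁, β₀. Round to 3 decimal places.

β₁ = -0.696, β₀ = -3.095

MᵀWM·[β₁, β₀]ᵀ = MᵀWz reads: 203·β₁ + 39·β₀ = -262;  39·β₁ + 9·β₀ = -55.
(Σwᵢ·x·x = 203, Σwᵢ·x = 39, Σwᵢ·1 = 9, Σwᵢ·x·z = -262, Σwᵢ·z = -55.)
Δ = 203·9 − 39² = 306.
β₁ = ((-262)·9 − 39·(-55))/306 = -71/102; β₀ = (203·(-55) − 39·(-262))/306 = -947/306.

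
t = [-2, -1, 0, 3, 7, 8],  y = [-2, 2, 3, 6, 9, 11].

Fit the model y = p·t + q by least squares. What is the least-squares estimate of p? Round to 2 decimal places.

p = 1.10

The normal equations are: 127·p + 15·q = 171;  15·p + 6·q = 29.
Δ = 127·6 − 15² = 537.
p = (171·6 − 15·29)/537 = 197/179; q = (127·29 − 15·171)/537 = 1118/537.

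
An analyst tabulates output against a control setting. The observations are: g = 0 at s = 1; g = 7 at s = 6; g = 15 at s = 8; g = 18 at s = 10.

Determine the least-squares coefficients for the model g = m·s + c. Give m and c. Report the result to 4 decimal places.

With design matrix X, XᵀX = [[201, 25]; [25, 4]] and Xᵀg = [342, 40]ᵀ.
det = 201·4 − 25² = 179.
m = (342·4 − 25·40)/179 = 368/179; c = (201·40 − 25·342)/179 = -510/179.

m = 2.0559, c = -2.8492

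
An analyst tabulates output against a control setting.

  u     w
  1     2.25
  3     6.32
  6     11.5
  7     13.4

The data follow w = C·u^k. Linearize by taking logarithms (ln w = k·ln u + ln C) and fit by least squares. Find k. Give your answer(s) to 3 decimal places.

Taking logs, ln w = k·ln u + ln C, so regress ln w on ln u.
Σln u = 4.8363, Σ(ln u)² = 8.2039, Σln w = 7.6923, Σln u·ln w = 11.4518.
Normal system: [[8.2039, 4.8363]; [4.8363, 4]]·[k, ln C]ᵀ = [11.4518, 7.6923]ᵀ.
Δ = 8.2039·4 − (4.8363)² = 9.4260; k = (11.4518·4 − 4.8363·7.6923)/9.4260 = 0.91291, ln C = (8.2039·7.6923 − 4.8363·11.4518)/9.4260 = 0.81929.

k = 0.913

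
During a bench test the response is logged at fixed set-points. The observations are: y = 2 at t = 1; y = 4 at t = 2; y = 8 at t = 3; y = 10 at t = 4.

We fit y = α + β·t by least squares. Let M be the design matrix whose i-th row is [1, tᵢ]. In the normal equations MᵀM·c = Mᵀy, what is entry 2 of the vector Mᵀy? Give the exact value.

Entry 2 ↔ basis t, so (Mᵀy)_{2} = Σᵢ (t)·yᵢ = (1)·(2) + (2)·(4) + (3)·(8) + (4)·(10) = 74.

74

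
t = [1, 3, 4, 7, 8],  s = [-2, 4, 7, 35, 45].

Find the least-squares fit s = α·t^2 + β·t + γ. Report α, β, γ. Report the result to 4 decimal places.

α = 0.8479, β = -0.8196, γ = -2.0012

Normal-equation sums: Σt^2·t^2 = 6835, Σt^2·t = 947, Σt^2 = 139, Σt·t = 139, Σt = 23, Σ1 = 5.
Moment sums: Σt^2·s = 4741, Σt·s = 643, Σs = 89.
So XᵀX·[α, β, γ]ᵀ = Xᵀs: [[6835, 947, 139]; [947, 139, 23]; [139, 23, 5]]·[α, β, γ]ᵀ = [4741, 643, 89]ᵀ.
Solving the 3×3 system (Gaussian elimination) gives α = 4253/5016, β = -4111/5016, γ = -1673/836.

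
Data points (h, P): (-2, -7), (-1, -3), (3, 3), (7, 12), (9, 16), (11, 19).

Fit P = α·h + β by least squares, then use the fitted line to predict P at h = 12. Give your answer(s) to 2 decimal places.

With design matrix X, XᵀX = [[265, 27]; [27, 6]] and XᵀP = [463, 40]ᵀ.
Determinant 265·6 − 27² = 861.
α = (463·6 − 27·40)/861 = 566/287; β = (265·40 − 27·463)/861 = -1901/861.
At h = 12: P̂ = (566/287)·(12) + (-1901/861)·(1) = 18475/861.

P̂ = 21.46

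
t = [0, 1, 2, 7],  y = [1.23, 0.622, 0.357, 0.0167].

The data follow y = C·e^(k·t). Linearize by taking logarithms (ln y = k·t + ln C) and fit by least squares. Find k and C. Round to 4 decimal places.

Linearized form: ln y = k·t + ln C. From the 4 transformed points,
Σt = 10.0000, Σ(t)² = 54.0000, Σln y = -5.3902, Σt·ln y = -31.1813.
Equations: 54.0000·k + 10.0000·ln C = -31.1813;  10.0000·k + 4·ln C = -5.3902.
Slope k = (n·Σt·ln y − Σt·Σln y)/(n·Σ(t)² − (Σt)²) = (4·-31.1813 − 10.0000·-5.3902)/116.0000 = -0.61055; ln C = (Σln y − k·Σt)/n = 0.17883, so C = exp(0.17883) = 1.19581.

k = -0.6105, C = 1.1958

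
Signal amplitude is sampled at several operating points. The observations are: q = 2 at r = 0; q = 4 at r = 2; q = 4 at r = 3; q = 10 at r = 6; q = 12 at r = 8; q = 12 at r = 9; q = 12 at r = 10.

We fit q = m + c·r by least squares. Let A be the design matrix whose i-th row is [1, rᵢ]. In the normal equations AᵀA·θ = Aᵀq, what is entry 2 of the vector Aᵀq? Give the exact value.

Entry 2 ↔ basis r, so (Aᵀq)_{2} = Σᵢ (r)·qᵢ = (0)·(2) + (2)·(4) + (3)·(4) + (6)·(10) + (8)·(12) + (9)·(12) + (10)·(12) = 404.

404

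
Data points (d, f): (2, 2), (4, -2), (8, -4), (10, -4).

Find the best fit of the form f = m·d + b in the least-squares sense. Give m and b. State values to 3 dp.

m = -0.700, b = 2.200

Entries of AᵀA: Σd·d = 184, Σd = 24, Σ1 = 4.
Moment sums: Σd·f = -76, Σf = -8.
So AᵀA·[m, b]ᵀ = Aᵀf: [[184, 24]; [24, 4]]·[m, b]ᵀ = [-76, -8]ᵀ.
Eliminating b: 4·(row 1) − 24·(row 2) gives 160·m = 4·(-76) − 24·(-8) = -112, so m = -7/10.
Then b = ((-8) − 24·(-7/10))/4 = 11/5.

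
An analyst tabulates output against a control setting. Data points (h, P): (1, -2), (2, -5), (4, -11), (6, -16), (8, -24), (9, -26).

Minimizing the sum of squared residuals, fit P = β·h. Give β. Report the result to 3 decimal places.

Entries of XᵀX: Σh·h = 202.
Moment sums: Σh·P = -578.
So XᵀX·[β]ᵀ = XᵀP: [[202]]·[β]ᵀ = [-578]ᵀ.
β = (-578)/202 = -2.86139.

β = -2.861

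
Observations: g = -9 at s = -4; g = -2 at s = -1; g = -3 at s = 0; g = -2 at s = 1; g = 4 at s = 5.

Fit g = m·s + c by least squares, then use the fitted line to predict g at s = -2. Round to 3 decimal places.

From the data, Σs·s = 43, Σs = 1, Σ1 = 5.
For Aᵀg: Σs·g = 56, Σg = -12.
So AᵀA·[m, c]ᵀ = Aᵀg: [[43, 1]; [1, 5]]·[m, c]ᵀ = [56, -12]ᵀ.
Δ = 43·5 − 1² = 214.
m = (56·5 − 1·(-12))/214 = 146/107; c = (43·(-12) − 1·56)/214 = -286/107.
At s = -2: ĝ = (146/107)·(-2) + (-286/107)·(1) = -578/107.

ĝ = -5.402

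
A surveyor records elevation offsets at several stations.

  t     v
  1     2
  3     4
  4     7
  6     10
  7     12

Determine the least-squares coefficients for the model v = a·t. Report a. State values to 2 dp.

Forming AᵀA = [[111]] and Aᵀv = [186]ᵀ gives AᵀA·[a]ᵀ = Aᵀv.
a = 186/111 = 1.67568.

a = 1.68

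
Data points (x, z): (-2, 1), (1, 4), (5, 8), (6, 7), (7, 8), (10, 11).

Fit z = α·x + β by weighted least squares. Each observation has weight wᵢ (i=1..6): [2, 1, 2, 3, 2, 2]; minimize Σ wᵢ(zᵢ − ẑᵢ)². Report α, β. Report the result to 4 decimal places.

MᵀWM·[α, β]ᵀ = MᵀWz reads: 465·α + 59·β = 538;  59·α + 12·β = 81.
(Σwᵢ·x·x = 465, Σwᵢ·x = 59, Σwᵢ·1 = 12, Σwᵢ·x·z = 538, Σwᵢ·z = 81.)
det = 465·12 − 59² = 2099.
α = (538·12 − 59·81)/2099 = 1677/2099; β = (465·81 − 59·538)/2099 = 5923/2099.

α = 0.7990, β = 2.8218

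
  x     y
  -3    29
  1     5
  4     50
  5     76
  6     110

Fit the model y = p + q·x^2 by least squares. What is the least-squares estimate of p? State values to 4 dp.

p = 1.9775

With design matrix A, AᵀA = [[5, 87]; [87, 2259]] and Aᵀy = [270, 6926]ᵀ.
Determinant 5·2259 − 87² = 3726.
p = (270·2259 − 87·6926)/3726 = 1228/621; q = (5·6926 − 87·270)/3726 = 5570/1863.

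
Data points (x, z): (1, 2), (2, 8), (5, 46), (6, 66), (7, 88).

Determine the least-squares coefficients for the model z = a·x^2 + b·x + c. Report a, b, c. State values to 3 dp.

The normal system MᵀM·[a, b, c]ᵀ = Mᵀz is [[4339, 693, 115]; [693, 115, 21]; [115, 21, 5]]·[a, b, c]ᵀ = [7872, 1260, 210]ᵀ.
Row-reducing yields a = 1341/812, b = 135/116, c = -177/203.

a = 1.651, b = 1.164, c = -0.872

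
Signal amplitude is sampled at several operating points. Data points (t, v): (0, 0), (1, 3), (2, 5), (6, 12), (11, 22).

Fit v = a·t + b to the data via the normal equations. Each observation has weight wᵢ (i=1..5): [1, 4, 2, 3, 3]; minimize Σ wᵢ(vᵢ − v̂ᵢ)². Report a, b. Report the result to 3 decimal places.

Compute the Gram sums: Σwᵢ·t·t = 483, Σwᵢ·t = 59, Σwᵢ·1 = 13.
Moment sums: Σwᵢ·t·v = 974, Σwᵢ·v = 124.
So AᵀWA·[a, b]ᵀ = AᵀWv: [[483, 59]; [59, 13]]·[a, b]ᵀ = [974, 124]ᵀ.
Eliminating b: 13·(row 1) − 59·(row 2) gives 2798·a = 13·974 − 59·124 = 5346, so a = 2673/1399.
Then b = (124 − 59·(2673/1399))/13 = 1213/1399.

a = 1.911, b = 0.867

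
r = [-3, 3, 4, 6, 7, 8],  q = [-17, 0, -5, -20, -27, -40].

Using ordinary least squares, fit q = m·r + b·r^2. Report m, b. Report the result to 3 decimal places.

From the data, Σr·r = 183, Σr·r^2 = 1135, Σr^2·r^2 = 8211.
For Xᵀq: Σr·q = -598, Σr^2·q = -4836.
Normal equations: [[183, 1135]; [1135, 8211]]·[m, b]ᵀ = [-598, -4836]ᵀ.
Eliminating b: 8211·(row 1) − 1135·(row 2) gives 214388·m = 8211·(-598) − 1135·(-4836) = 578682, so m = 289341/107194.
Then b = ((-4836) − 1135·(289341/107194))/8211 = -103129/107194.

m = 2.699, b = -0.962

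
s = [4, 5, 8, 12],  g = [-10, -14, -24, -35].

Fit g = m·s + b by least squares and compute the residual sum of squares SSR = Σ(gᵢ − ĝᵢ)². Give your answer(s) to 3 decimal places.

SSR = 1.587

Forming AᵀA = [[249, 29]; [29, 4]] and Aᵀg = [-722, -83]ᵀ gives AᵀA·[m, b]ᵀ = Aᵀg.
Δ = 249·4 − 29² = 155.
m = ((-722)·4 − 29·(-83))/155 = -481/155; b = (249·(-83) − 29·(-722))/155 = 271/155.
Residuals: 103/155, -36/155, -143/155, 76/155; SSR = 246/155.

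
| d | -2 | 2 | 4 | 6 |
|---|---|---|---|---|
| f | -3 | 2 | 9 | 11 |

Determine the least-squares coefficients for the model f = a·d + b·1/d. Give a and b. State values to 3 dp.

Entries of MᵀM: Σd·d = 60, Σd·1/d = 4, Σ1/d·1/d = 85/144.
And Σd·f = 112, Σ1/d·f = 79/12.
So MᵀM·[a, b]ᵀ = Mᵀf: [[60, 4]; [4, 85/144]]·[a, b]ᵀ = [112, 79/12]ᵀ.
det = 60·(85/144) − 4² = 233/12.
a = (112·(85/144) − 4·(79/12))/(233/12) = 1432/699; b = (60·(79/12) − 4·112)/(233/12) = -636/233.

a = 2.049, b = -2.730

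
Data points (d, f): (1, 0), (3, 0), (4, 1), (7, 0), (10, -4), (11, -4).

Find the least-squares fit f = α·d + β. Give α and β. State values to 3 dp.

α = -0.475, β = 1.683

Setting ∂/∂α … = 0 gives: 296·α + 36·β = -80;  36·α + 6·β = -7.
Eliminating β: 6·(row 1) − 36·(row 2) gives 480·α = 6·(-80) − 36·(-7) = -228, so α = -19/40.
Then β = ((-7) − 36·(-19/40))/6 = 101/60.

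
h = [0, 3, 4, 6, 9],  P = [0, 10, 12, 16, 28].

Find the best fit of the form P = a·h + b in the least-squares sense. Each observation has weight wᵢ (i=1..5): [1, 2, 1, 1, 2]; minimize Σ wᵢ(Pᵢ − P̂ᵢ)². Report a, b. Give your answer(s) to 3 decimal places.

Compute the Gram sums: Σwᵢ·h·h = 232, Σwᵢ·h = 34, Σwᵢ·1 = 7.
And Σwᵢ·h·P = 708, Σwᵢ·P = 104.
Normal equations: [[232, 34]; [34, 7]]·[a, b]ᵀ = [708, 104]ᵀ.
Δ = 232·7 − 34² = 468.
a = (708·7 − 34·104)/468 = 355/117; b = (232·104 − 34·708)/468 = 14/117.

a = 3.034, b = 0.120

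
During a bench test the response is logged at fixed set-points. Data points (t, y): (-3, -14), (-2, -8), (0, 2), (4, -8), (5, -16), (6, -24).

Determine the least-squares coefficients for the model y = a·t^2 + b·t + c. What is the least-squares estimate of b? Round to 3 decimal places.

The normal equations are: 2274·a + 370·b + 90·c = -1550;  370·a + 90·b + 10·c = -198;  90·a + 10·b + 6·c = -68.
(Σt^2·t^2 = 2274, Σt^2·t = 370, Σt^2 = 90, Σt·t = 90, Σt = 10, Σ1 = 6, Σt^2·y = -1550, Σt·y = -198, Σy = -68.)
Solving the 3×3 system (Gaussian elimination) gives a = -23/22, b = 109/55, c = 23/22.

b = 1.982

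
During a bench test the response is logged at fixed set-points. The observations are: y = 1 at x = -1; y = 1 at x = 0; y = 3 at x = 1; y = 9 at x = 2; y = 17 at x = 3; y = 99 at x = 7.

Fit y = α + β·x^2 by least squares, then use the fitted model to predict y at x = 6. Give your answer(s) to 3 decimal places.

ŷ = 72.649

AᵀA·[α, β]ᵀ = Aᵀy reads: 6·α + 64·β = 130;  64·α + 2500·β = 5044.
(Σ1 = 6, Σx^2 = 64, Σx^2·x^2 = 2500, Σy = 130, Σx^2·y = 5044.)
Eliminating β: 2500·(row 1) − 64·(row 2) gives 10904·α = 2500·130 − 64·5044 = 2184, so α = 273/1363.
Then β = (5044 − 64·(273/1363))/2500 = 2743/1363.
At x = 6: ŷ = (273/1363)·(1) + (2743/1363)·(36) = 99021/1363.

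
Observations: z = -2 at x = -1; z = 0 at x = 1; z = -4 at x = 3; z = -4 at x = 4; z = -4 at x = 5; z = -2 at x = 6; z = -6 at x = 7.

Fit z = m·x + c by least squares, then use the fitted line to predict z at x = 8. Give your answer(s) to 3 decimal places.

From the data, Σx·x = 137, Σx = 25, Σ1 = 7.
And Σx·z = -100, Σz = -22.
Determinant 137·7 − 25² = 334.
m = ((-100)·7 − 25·(-22))/334 = -75/167; c = (137·(-22) − 25·(-100))/334 = -257/167.
At x = 8: ẑ = (-75/167)·(8) + (-257/167)·(1) = -857/167.

ẑ = -5.132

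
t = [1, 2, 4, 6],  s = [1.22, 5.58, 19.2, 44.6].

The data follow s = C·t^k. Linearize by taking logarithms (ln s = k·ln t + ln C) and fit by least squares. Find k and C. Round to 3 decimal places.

k = 1.983, C = 1.282

Let Y = ln s. Fitting Y = k·ln t + ln C by least squares:
XᵀX = [[5.6127, 3.8712]; [3.8712, 4]], rhs = [12.0927, 8.6707]ᵀ  (here Σln t = 3.8712, Σ(ln t)² = 5.6127, Σln s = 8.6707, Σln t·ln s = 12.0927).
Solving (det = 7.4645): k = 1.98335, ln C = 0.24819, so C = exp(0.24819) = 1.28170.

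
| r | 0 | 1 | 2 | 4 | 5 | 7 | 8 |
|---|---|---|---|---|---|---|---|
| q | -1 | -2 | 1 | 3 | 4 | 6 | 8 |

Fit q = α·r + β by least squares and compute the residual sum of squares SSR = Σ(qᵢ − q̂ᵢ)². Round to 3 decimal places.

Setting ∂/∂α … = 0 gives: 159·α + 27·β = 138;  27·α + 7·β = 19.
Δ = 159·7 − 27² = 384.
α = (138·7 − 27·19)/384 = 151/128; β = (159·19 − 27·138)/384 = -235/128.
Residuals: 107/128, -43/32, 61/128, 15/128, -1/16, -27/64, 51/128; SSR = 395/128.

SSR = 3.086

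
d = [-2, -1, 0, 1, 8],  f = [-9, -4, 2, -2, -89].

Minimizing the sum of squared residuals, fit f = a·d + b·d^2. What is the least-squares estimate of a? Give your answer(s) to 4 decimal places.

The normal system XᵀX·[a, b]ᵀ = Xᵀf is [[70, 504]; [504, 4114]]·[a, b]ᵀ = [-692, -5738]ᵀ.
Eliminating b: 4114·(row 1) − 504·(row 2) gives 33964·a = 4114·(-692) − 504·(-5738) = 45064, so a = 11266/8491.
Then b = ((-5738) − 504·(11266/8491))/4114 = -1889/1213.

a = 1.3268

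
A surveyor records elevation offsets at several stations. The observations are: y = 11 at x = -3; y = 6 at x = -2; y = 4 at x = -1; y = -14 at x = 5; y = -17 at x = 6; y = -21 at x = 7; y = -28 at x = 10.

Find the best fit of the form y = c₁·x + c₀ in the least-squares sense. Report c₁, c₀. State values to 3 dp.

Setting ∂/∂c₁ … = 0 gives: 224·c₁ + 22·c₀ = -648;  22·c₁ + 7·c₀ = -59.
(Σx·x = 224, Σx = 22, Σ1 = 7, Σx·y = -648, Σy = -59.)
det = 224·7 − 22² = 1084.
c₁ = ((-648)·7 − 22·(-59))/1084 = -1619/542; c₀ = (224·(-59) − 22·(-648))/1084 = 260/271.

c₁ = -2.987, c₀ = 0.959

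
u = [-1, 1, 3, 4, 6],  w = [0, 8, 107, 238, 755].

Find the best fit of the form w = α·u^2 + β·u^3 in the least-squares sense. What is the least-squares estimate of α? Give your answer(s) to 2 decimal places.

α = 2.78

Entries of XᵀX: Σu^2·u^2 = 1635, Σu^2·u^3 = 9043, Σu^3·u^3 = 51483.
Right-hand side: Σu^2·w = 31959, Σu^3·w = 181209.
Normal equations: [[1635, 9043]; [9043, 51483]]·[α, β]ᵀ = [31959, 181209]ᵀ.
Eliminating β: 51483·(row 1) − 9043·(row 2) gives 2398856·α = 51483·31959 − 9043·181209 = 6672210, so α = 3336105/1199428.
Then β = (181209 − 9043·(3336105/1199428))/51483 = 3635739/1199428.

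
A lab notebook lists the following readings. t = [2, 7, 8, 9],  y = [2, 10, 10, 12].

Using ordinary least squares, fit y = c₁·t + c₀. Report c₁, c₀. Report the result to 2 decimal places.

c₁ = 1.41, c₀ = -0.69

Sums needed: Σt·t = 198, Σt = 26, Σ1 = 4.
And Σt·y = 262, Σy = 34.
Δ = 198·4 − 26² = 116.
c₁ = (262·4 − 26·34)/116 = 41/29; c₀ = (198·34 − 26·262)/116 = -20/29.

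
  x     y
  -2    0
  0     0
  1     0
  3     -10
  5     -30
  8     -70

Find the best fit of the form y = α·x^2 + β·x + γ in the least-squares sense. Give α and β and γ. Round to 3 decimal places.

α = -0.970, β = -1.185, γ = 1.275

AᵀA·[α, β, γ]ᵀ = Aᵀy reads: 4819·α + 657·β + 103·γ = -5320;  657·α + 103·β + 15·γ = -740;  103·α + 15·β + 6·γ = -110.
(Σx^2·x^2 = 4819, Σx^2·x = 657, Σx^2 = 103, Σx·x = 103, Σx = 15, Σ1 = 6, Σx^2·y = -5320, Σx·y = -740, Σy = -110.)
Solving the 3×3 system (Gaussian elimination) gives α = -29255/30172, β = -35765/30172, γ = 19235/15086.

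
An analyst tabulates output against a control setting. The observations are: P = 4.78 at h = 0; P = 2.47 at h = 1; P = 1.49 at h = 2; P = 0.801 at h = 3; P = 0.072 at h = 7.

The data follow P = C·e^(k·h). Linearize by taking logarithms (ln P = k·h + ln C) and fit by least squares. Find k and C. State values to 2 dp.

Let Y = ln P. Fitting Y = k·h + ln C by least squares:
Σh = 13.0000, Σ(h)² = 63.0000, Σln P = 0.0145, Σh·ln P = -17.3815.
Equations: 63.0000·k + 13.0000·ln C = -17.3815;  13.0000·k + 5·ln C = 0.0145.
Solving (det = 146.0000): k = -0.59654, ln C = 1.55391, so C = exp(1.55391) = 4.72991.

k = -0.60, C = 4.73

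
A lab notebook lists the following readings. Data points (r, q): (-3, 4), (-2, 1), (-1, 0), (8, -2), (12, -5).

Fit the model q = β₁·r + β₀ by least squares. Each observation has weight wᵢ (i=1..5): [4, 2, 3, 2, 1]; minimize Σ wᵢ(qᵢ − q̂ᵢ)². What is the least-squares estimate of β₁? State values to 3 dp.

β₁ = -0.483

The normal system MᵀWM·[β₁, β₀]ᵀ = MᵀWq is [[319, 9]; [9, 12]]·[β₁, β₀]ᵀ = [-144, 9]ᵀ.
Δ = 319·12 − 9² = 3747.
β₁ = ((-144)·12 − 9·9)/3747 = -603/1249; β₀ = (319·9 − 9·(-144))/3747 = 1389/1249.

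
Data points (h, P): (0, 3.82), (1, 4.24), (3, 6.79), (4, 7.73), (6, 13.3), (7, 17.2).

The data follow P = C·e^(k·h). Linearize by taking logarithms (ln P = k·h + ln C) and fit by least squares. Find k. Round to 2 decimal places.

Taking logs, ln P = k·h + ln C, so regress ln P on h.
Σh = 21.0000, Σ(h)² = 111.0000, Σln P = 12.1780, Σh·ln P = 50.8123.
Equations: 111.0000·k + 21.0000·ln C = 50.8123;  21.0000·k + 6·ln C = 12.1780.
Slope k = (n·Σh·ln P − Σh·Σln P)/(n·Σ(h)² − (Σh)²) = (6·50.8123 − 21.0000·12.1780)/225.0000 = 0.21838; ln C = (Σln P − k·Σh)/n = 1.26536.

k = 0.22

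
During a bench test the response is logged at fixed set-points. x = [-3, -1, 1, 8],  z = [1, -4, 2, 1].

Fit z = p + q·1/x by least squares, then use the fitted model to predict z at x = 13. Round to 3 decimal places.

Setting ∂/∂p … = 0 gives: 4·p + (-5/24)·q = 0;  (-5/24)·p + (1225/576)·q = 139/24.
(Σ1 = 4, Σ1/x = -5/24, Σ1/x·1/x = 1225/576, Σz = 0, Σ1/x·z = 139/24.)
Determinant 4·(1225/576) − (-5/24)² = 1625/192.
p = (0·(1225/576) − (-5/24)·(139/24))/(1625/192) = 139/975; q = (4·(139/24) − (-5/24)·0)/(1625/192) = 4448/1625.
At x = 13: ẑ = (139/975)·(1) + (4448/1625)·(1/13) = 22379/63375.

ẑ = 0.353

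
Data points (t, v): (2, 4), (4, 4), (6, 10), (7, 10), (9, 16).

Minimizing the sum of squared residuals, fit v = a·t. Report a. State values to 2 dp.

a = 1.60

Setting ∂/∂a … = 0 gives: 186·a = 298.
a = 298/186 = 1.60215.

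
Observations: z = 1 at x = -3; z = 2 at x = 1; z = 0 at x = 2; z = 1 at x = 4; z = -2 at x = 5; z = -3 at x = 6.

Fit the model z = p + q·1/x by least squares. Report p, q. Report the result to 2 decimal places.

The normal equations are: 6·p + (107/60)·q = -1;  (107/60)·p + (5369/3600)·q = 61/60.
Δ = 6·(5369/3600) − (107/60)² = 4153/720.
p = ((-1)·(5369/3600) − (107/60)·(61/60))/(4153/720) = -11896/20765; q = (6·(61/60) − (107/60)·(-1))/(4153/720) = 5676/4153.

p = -0.57, q = 1.37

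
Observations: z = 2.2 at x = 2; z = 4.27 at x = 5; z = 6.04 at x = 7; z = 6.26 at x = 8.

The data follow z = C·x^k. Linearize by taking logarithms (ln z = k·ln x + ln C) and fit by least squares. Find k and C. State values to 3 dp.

k = 0.774, C = 1.276

Let Y = ln z. Fitting Y = k·ln x + ln C by least squares:
Sums: Σln x = 6.3279, Σ(ln x)² = 11.1814, Σln z = 5.8727, Σln x·ln z = 10.1964.
Normal system: [[11.1814, 6.3279]; [6.3279, 4]]·[k, ln C]ᵀ = [10.1964, 5.8727]ᵀ.
Δ = 11.1814·4 − (6.3279)² = 4.6828; k = (10.1964·4 − 6.3279·5.8727)/4.6828 = 0.77386, ln C = (11.1814·5.8727 − 6.3279·10.1964)/4.6828 = 0.24392, so C = exp(0.24392) = 1.27625.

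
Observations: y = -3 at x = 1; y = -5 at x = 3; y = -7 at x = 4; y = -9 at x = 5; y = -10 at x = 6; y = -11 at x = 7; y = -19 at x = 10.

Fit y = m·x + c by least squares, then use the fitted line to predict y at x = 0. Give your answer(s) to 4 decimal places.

ŷ = -0.1573

From the data, Σx·x = 236, Σx = 36, Σ1 = 7.
And Σx·y = -418, Σy = -64.
Normal equations: [[236, 36]; [36, 7]]·[m, c]ᵀ = [-418, -64]ᵀ.
Eliminating c: 7·(row 1) − 36·(row 2) gives 356·m = 7·(-418) − 36·(-64) = -622, so m = -311/178.
Then c = ((-64) − 36·(-311/178))/7 = -14/89.
At x = 0: ŷ = (-311/178)·(0) + (-14/89)·(1) = -14/89.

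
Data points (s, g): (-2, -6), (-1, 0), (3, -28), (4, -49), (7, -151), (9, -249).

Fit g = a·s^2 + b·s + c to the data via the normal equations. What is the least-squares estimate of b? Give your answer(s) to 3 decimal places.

b = -1.188

From the data, Σs^2·s^2 = 9316, Σs^2·s = 1154, Σs^2 = 160, Σs·s = 160, Σs = 20, Σ1 = 6.
Right-hand side: Σs^2·g = -28628, Σs·g = -3566, Σg = -483.
So XᵀX·[a, b, c]ᵀ = Xᵀg: [[9316, 1154, 160]; [1154, 160, 20]; [160, 20, 6]]·[a, b, c]ᵀ = [-28628, -3566, -483]ᵀ.
Inverting the 3×3 Gram matrix, [a, b, c]ᵀ = [-27406/9219, -10954/9219, 2401/878]ᵀ.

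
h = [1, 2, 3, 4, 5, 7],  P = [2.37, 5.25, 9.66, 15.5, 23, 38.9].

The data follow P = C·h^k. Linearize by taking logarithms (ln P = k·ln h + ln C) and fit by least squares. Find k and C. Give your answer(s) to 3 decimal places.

Let Y = ln P. Fitting Y = k·ln h + ln C by least squares:
Over the data: Σln h = 6.7334, Σ(ln h)² = 9.9861, Σln P = 14.3264, Σln h·ln P = 19.6110.
Normal system: [[9.9861, 6.7334]; [6.7334, 6]]·[k, ln C]ᵀ = [19.6110, 14.3264]ᵀ.
Δ = 9.9861·6 − (6.7334)² = 14.5777; k = (19.6110·6 − 6.7334·14.3264)/14.5777 = 1.45430, ln C = (9.9861·14.3264 − 6.7334·19.6110)/14.5777 = 0.75568, so C = exp(0.75568) = 2.12906.

k = 1.454, C = 2.129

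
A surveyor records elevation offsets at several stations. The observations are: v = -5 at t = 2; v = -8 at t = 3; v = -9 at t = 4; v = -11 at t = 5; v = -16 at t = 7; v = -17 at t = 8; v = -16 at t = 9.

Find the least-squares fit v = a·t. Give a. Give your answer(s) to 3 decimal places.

a = -2.085

Compute the Gram sums: Σt·t = 248.
Moment sums: Σt·v = -517.
AᵀA·[a]ᵀ = Aᵀv becomes [[248]]·[a]ᵀ = [-517]ᵀ.
Hence a = -517 / 248 ≈ -2.08468.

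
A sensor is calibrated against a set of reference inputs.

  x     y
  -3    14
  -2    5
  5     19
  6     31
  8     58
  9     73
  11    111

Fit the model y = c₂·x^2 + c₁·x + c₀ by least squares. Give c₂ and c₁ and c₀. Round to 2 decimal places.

c₂ = 1.02, c₁ = -1.11, c₀ = 0.14

The normal equations are: 27316·c₂ + 2878·c₁ + 340·c₀ = 24793;  2878·c₂ + 340·c₁ + 34·c₀ = 2571;  340·c₂ + 34·c₁ + 7·c₀ = 311.
(Σx^2·x^2 = 27316, Σx^2·x = 2878, Σx^2 = 340, Σx·x = 340, Σx = 34, Σ1 = 7, Σx^2·y = 24793, Σx·y = 2571, Σy = 311.)
Inverting the 3×3 Gram matrix, [c₂, c₁, c₀]ᵀ = [152911/149442, -498985/448326, 30404/224163]ᵀ.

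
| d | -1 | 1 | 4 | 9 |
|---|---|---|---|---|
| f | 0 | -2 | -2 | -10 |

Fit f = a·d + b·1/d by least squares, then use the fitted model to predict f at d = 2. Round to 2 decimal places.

f̂ = -1.93

Entries of XᵀX: Σd·d = 99, Σd·1/d = 4, Σ1/d·1/d = 2689/1296.
And Σd·f = -100, Σ1/d·f = -65/18.
Normal equations: [[99, 4]; [4, 2689/1296]]·[a, b]ᵀ = [-100, -65/18]ᵀ.
Δ = 99·(2689/1296) − 4² = 27275/144.
a = ((-100)·(2689/1296) − 4·(-65/18))/(27275/144) = -50036/49095; b = (99·(-65/18) − 4·(-100))/(27275/144) = 1224/5455.
At d = 2: f̂ = (-50036/49095)·(2) + (1224/5455)·(1/2) = -94564/49095.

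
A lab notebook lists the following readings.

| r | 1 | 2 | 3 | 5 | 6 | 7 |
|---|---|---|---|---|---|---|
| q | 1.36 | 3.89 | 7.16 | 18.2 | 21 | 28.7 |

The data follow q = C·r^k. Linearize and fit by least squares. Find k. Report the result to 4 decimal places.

k = 1.5709

Taking logs, ln q = k·ln r + ln C, so regress ln q on ln r.
Sums: Σln r = 7.1389, Σ(ln r)² = 11.2747, Σln q = 12.9372, Σln r·ln q = 19.7611.
Normal system: [[11.2747, 7.1389]; [7.1389, 6]]·[k, ln C]ᵀ = [19.7611, 12.9372]ᵀ.
Solving (det = 16.6845): k = 1.57089, ln C = 0.28715.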